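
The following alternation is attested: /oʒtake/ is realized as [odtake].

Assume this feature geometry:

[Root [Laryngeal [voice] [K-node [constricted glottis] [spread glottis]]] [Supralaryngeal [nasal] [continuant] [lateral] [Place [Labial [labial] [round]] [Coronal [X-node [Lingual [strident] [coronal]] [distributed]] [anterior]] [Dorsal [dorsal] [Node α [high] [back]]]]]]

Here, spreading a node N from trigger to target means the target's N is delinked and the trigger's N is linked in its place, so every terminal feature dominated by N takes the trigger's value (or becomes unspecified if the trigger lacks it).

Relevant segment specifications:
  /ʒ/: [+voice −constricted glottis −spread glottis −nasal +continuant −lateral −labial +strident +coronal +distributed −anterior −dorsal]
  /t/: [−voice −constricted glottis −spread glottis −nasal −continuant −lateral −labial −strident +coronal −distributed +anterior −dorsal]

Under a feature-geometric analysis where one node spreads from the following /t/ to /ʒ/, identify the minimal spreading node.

Supralaryngeal

Comparing /ʒ/ with its surface form [d], the features that change are [continuant], [anterior], [distributed], [strident].
These terminals are all dominated by Supralaryngeal, and no proper subconstituent of Supralaryngeal covers them all; Supralaryngeal is their lowest common ancestor.
If Supralaryngeal spreads, every terminal under it takes /t/'s value, producing [d] as observed.
[voice] — on which /t/ differs from /ʒ/ — is unchanged, so Root cannot have spread; the constituent is no larger than Supralaryngeal.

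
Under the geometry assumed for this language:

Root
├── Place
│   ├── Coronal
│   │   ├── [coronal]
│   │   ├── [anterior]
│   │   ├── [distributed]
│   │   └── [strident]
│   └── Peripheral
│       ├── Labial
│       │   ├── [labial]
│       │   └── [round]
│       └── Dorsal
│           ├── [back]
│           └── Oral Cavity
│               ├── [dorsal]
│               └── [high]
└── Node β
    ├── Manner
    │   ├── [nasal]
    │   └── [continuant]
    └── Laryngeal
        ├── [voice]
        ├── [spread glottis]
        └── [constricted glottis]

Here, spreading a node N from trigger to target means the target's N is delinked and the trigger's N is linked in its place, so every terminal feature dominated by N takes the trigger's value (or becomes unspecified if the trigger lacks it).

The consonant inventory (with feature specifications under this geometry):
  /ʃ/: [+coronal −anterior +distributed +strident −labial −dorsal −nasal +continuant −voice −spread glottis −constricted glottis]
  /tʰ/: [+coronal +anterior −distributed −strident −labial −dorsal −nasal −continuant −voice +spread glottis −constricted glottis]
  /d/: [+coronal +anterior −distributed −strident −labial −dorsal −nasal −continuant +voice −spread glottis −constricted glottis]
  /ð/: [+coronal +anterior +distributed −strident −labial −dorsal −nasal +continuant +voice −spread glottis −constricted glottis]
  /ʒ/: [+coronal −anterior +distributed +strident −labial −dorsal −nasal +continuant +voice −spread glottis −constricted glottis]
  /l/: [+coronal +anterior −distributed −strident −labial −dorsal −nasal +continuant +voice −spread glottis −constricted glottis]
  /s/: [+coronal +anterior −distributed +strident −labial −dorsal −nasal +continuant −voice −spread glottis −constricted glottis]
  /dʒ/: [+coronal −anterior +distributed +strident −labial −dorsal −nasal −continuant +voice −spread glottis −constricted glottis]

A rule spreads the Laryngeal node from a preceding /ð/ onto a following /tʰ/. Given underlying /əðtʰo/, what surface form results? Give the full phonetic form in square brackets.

Laryngeal immediately or transitively dominates [voice], [spread glottis], [constricted glottis].
After delinking /tʰ/'s Laryngeal and linking /ð/'s, the affected terminals become [+voice], [−spread glottis], [−constricted glottis]; [coronal], [anterior], [distributed], … (outside Laryngeal) are retained from /tʰ/.
This feature bundle is that of [d], so /əðtʰo/ surfaces as [əðdo].

[əðdo]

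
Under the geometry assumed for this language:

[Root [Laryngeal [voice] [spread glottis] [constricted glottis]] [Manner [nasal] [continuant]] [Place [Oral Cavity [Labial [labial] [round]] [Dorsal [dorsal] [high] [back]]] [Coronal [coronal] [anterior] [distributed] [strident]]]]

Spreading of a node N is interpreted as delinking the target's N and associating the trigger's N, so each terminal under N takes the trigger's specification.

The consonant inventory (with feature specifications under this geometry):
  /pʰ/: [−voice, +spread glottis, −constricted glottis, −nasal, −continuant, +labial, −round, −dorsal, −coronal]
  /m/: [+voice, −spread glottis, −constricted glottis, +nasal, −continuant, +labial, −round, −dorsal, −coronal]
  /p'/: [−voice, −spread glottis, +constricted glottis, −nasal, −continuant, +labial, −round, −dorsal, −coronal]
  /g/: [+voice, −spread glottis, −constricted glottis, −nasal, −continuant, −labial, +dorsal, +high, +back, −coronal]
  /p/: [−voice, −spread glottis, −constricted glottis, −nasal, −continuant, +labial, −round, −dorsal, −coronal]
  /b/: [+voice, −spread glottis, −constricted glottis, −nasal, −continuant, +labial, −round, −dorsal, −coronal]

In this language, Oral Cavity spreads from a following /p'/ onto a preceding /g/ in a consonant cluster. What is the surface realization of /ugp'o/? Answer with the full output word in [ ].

Oral Cavity immediately or transitively dominates [labial], [round], [dorsal], [high], [back].
After delinking /g/'s Oral Cavity and linking /p'/'s, the affected terminals become [+labial], [−round], [−dorsal]; [voice], [spread glottis], [constricted glottis], … (outside Oral Cavity) are retained from /g/.
The resulting bundle matches /b/ in the inventory; substituting it for /g/ gives [ubp'o].

[ubp'o]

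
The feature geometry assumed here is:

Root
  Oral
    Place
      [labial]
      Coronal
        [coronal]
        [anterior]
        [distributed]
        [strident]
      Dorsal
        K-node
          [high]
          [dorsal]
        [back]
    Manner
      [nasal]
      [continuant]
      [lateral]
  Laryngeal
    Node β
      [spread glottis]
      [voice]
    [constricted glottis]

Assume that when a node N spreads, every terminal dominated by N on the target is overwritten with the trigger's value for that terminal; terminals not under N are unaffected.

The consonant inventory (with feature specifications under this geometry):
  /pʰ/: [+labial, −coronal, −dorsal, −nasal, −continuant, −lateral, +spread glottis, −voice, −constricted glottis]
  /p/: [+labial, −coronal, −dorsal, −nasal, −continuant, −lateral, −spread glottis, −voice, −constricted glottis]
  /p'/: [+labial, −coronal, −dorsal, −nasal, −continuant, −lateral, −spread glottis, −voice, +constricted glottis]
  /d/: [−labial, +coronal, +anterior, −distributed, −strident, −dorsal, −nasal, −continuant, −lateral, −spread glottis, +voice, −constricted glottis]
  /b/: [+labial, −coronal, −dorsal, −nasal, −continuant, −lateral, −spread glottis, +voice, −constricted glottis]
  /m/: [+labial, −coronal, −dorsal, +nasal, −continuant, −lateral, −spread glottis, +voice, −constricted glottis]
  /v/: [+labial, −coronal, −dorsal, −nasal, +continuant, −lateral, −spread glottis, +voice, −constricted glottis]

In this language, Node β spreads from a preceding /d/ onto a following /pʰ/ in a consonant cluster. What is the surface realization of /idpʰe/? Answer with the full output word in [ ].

Node β immediately or transitively dominates [spread glottis], [voice].
Spreading Node β from /d/ onto /pʰ/ replaces those values with /d/'s: [−spread glottis], [+voice]. Features outside Node β ([labial], [coronal], [dorsal], …) stay as in /pʰ/.
Among the inventory, only /b/ has exactly this specification, giving the surface form [idbe].

[idbe]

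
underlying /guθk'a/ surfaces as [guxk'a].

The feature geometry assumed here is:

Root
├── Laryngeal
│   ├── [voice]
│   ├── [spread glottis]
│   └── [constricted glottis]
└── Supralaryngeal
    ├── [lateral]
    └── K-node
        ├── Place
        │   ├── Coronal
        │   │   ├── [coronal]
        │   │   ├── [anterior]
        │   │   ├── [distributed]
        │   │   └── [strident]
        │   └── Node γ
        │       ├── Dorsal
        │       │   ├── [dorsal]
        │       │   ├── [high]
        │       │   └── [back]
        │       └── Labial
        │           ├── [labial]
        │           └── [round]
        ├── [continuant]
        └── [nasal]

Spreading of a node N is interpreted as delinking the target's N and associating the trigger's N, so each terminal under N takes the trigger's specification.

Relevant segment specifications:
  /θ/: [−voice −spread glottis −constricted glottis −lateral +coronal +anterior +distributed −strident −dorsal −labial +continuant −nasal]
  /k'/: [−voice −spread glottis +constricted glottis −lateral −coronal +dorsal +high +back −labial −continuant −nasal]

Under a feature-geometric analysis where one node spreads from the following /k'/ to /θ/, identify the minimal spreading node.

Feature comparison: [coronal], [anterior], [distributed], [strident], [dorsal], [high], [back] differ between /θ/ and [x]; the remaining terminals match.
In this geometry the lowest node dominating all of them is Place: every daughter of Place dominates only a proper subset, so no lower node suffices.
Spreading Place from /k'/ overwrites each of those terminals with /k'/'s values, yielding exactly [x].
Since [continuant] is preserved even though /k'/ disagrees there, no node above Place spread.

Place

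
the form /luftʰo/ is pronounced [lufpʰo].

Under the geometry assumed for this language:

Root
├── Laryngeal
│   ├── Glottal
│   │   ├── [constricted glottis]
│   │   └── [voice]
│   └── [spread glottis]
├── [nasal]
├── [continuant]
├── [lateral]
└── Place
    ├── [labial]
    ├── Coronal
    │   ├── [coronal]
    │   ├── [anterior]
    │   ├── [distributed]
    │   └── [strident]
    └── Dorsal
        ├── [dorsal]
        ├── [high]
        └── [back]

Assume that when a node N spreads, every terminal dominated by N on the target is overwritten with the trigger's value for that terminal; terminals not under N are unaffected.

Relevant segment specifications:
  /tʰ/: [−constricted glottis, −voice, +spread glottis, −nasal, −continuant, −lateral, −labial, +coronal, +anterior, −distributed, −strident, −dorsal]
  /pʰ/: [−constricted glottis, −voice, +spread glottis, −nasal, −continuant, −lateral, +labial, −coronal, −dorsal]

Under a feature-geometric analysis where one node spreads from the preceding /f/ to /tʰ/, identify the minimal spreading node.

/tʰ/ and [pʰ] differ in [labial], [coronal], [anterior], [distributed], [strident]; every other specified feature is identical.
These terminals are all dominated by Place, and no proper subconstituent of Place covers them all; Place is their lowest common ancestor.
Spreading Place from /f/ overwrites each of those terminals with /f/'s values, yielding exactly [pʰ].
Had Root spread, [continuant], [spread glottis] would have taken /f/'s values; they stay as in /tʰ/, confirming the spreading constituent is exactly Place.

Place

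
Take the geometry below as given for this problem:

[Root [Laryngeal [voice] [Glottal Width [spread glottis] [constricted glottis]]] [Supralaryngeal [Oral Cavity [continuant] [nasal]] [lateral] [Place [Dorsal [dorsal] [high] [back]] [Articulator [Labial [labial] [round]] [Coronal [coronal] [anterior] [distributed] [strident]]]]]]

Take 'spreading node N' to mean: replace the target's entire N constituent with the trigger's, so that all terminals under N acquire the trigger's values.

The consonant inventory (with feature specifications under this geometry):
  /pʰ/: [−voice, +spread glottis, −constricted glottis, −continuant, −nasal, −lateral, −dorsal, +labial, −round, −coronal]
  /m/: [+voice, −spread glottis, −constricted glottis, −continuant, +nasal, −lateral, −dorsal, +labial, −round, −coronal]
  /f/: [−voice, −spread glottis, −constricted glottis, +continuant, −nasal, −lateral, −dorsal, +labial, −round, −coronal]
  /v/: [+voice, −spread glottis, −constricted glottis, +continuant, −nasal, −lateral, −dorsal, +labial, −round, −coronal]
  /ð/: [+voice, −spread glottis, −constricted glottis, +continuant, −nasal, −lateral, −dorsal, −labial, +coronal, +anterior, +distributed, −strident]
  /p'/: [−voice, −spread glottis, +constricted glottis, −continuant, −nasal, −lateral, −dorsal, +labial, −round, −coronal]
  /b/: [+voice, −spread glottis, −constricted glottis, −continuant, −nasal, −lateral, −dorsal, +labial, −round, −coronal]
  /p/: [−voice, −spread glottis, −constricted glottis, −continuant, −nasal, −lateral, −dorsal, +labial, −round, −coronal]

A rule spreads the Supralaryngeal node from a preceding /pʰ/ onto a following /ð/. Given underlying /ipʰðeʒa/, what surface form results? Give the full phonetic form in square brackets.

Supralaryngeal immediately or transitively dominates [continuant], [nasal], [lateral], [dorsal], [high], [back], [labial], [round], [coronal], [anterior], [distributed], [strident].
After delinking /ð/'s Supralaryngeal and linking /pʰ/'s, the affected terminals become [−continuant], [−nasal], [−lateral], [−dorsal], [+labial], [−round], [−coronal]; [voice], [spread glottis], [constricted glottis] (outside Supralaryngeal) are retained from /ð/.
Among the inventory, only /b/ has exactly this specification, giving the surface form [ipʰbeʒa].

[ipʰbeʒa]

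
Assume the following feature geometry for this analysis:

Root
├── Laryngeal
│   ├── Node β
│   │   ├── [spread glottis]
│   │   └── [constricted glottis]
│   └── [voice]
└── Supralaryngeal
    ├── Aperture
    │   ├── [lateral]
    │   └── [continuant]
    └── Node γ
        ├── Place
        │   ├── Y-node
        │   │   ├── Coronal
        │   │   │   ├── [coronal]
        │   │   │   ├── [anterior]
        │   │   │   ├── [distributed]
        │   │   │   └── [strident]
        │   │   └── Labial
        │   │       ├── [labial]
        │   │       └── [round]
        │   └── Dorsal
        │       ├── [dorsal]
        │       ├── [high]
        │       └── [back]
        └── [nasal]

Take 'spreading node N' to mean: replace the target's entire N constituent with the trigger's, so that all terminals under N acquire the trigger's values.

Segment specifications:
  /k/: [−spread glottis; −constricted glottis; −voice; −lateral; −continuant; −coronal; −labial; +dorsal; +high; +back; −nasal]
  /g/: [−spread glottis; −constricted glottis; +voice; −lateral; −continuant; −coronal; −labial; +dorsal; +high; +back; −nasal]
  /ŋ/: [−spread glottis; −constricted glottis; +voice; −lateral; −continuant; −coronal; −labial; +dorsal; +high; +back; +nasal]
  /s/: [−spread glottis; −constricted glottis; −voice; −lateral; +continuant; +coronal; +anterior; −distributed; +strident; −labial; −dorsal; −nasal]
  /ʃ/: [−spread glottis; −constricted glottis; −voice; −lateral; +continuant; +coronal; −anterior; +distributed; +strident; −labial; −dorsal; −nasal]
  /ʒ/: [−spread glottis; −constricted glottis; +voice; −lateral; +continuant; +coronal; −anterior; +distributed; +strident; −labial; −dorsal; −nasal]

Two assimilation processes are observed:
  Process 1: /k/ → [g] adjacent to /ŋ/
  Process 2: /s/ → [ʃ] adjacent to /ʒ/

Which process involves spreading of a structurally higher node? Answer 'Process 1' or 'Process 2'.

Process 1

Process 1: the feature that changes is [voice]; the minimal node is [voice] (depth 2).
In Process 2, [anterior], [distributed] change, so the minimal spreading node is Coronal at depth 5.
Depth 2 < depth 5; Process 1 involves the structurally higher constituent [voice].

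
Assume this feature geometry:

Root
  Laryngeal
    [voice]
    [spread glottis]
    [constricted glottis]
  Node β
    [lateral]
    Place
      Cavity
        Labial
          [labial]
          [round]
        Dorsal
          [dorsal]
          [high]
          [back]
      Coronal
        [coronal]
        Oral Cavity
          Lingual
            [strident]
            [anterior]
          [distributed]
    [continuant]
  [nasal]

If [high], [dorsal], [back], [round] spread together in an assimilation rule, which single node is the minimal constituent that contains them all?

[high] is immediately dominated by Dorsal.
[dorsal] is immediately dominated by Dorsal.
[back] is immediately dominated by Dorsal.
[round] is immediately dominated by Labial.
The listed terminals split across distinct daughters of Cavity, so Cavity itself is the smallest node containing them all.

Cavity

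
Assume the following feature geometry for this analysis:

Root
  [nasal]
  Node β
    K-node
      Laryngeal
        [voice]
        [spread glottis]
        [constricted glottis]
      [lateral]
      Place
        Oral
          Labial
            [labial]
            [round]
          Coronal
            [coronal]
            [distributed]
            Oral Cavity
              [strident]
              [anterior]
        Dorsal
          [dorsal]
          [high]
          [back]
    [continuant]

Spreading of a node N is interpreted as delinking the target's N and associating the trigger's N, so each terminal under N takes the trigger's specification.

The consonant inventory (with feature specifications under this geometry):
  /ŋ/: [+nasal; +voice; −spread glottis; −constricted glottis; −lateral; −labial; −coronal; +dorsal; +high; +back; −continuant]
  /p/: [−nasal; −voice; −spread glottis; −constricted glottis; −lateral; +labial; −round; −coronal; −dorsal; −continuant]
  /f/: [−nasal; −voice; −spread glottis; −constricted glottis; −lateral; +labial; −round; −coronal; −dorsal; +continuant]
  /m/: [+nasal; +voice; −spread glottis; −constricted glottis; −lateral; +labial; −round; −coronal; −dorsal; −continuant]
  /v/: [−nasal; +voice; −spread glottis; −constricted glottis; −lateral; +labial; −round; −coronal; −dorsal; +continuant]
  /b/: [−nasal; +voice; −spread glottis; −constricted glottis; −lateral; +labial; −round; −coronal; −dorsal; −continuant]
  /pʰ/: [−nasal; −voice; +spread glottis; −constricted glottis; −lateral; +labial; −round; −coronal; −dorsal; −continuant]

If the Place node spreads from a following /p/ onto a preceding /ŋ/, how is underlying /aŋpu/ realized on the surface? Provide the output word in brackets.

[ampu]

Place immediately or transitively dominates [labial], [round], [coronal], [distributed], [strident], [anterior], [dorsal], [high], [back].
After delinking /ŋ/'s Place and linking /p/'s, the affected terminals become [+labial], [−round], [−coronal], [−dorsal]; [nasal], [voice], [spread glottis], … (outside Place) are retained from /ŋ/.
This feature bundle is that of [m], so /aŋpu/ surfaces as [ampu].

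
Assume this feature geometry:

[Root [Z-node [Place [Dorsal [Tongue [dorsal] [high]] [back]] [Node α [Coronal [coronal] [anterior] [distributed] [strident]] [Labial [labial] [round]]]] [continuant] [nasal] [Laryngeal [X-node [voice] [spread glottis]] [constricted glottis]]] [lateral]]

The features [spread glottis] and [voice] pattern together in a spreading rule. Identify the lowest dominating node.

X-node

[spread glottis] lies under X-node (below Z-node).
[voice]: Root → Z-node → Laryngeal → X-node → [voice].
These paths first converge at X-node; no daughter of X-node dominates all 2 features, so X-node is the minimal constituent.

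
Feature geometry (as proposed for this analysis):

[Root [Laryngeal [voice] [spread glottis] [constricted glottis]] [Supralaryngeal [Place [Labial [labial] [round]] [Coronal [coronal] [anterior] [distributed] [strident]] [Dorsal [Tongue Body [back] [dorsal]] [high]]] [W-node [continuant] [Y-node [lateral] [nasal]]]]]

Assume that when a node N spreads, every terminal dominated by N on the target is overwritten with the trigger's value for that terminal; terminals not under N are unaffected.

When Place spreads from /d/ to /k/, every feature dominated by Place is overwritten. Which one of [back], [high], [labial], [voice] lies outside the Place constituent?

Place dominates exactly [labial], [round], [coronal], [anterior], [distributed], [strident], [back], [dorsal], [high].
Of the listed options, [back], [labial], [high] are among these and would be overwritten by spreading Place.
[voice] is not within the Place subtree (it hangs from Laryngeal), so /k/'s [voice] value survives.

[voice]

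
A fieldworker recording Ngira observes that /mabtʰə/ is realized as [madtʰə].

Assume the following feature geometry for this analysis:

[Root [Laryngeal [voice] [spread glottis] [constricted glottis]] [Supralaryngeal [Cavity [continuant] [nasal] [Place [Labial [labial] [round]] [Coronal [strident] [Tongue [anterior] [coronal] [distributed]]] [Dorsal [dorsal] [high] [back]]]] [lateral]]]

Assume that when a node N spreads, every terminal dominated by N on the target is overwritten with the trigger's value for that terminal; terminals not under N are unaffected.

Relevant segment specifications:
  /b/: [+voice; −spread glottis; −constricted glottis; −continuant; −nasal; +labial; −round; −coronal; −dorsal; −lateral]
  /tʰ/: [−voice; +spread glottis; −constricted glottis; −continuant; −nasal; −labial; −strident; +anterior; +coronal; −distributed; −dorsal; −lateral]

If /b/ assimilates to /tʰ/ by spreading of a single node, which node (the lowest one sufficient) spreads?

Place

/b/ and [d] differ in [labial], [round], [coronal], [anterior], [distributed], [strident]; every other specified feature is identical.
In this geometry the lowest node dominating all of them is Place: every daughter of Place dominates only a proper subset, so no lower node suffices.
If Place spreads, every terminal under it takes /tʰ/'s value, producing [d] as observed.
[spread glottis], [voice] stay as in /b/ although /tʰ/ differs there, so no node dominating them spread; among the remaining candidates Place is the lowest that derives the output.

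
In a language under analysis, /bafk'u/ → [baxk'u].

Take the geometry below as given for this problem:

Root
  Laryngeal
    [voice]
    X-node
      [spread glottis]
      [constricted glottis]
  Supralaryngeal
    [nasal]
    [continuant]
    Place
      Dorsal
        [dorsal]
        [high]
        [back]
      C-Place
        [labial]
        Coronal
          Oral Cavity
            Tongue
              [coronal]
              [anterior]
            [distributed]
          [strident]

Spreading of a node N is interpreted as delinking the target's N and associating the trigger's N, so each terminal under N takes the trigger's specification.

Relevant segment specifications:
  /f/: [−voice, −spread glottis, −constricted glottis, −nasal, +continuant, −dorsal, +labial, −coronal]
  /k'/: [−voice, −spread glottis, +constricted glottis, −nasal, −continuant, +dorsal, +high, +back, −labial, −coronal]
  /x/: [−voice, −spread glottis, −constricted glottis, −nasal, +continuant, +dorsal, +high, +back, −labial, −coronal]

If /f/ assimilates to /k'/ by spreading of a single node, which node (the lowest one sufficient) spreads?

/f/ and [x] differ in [labial], [dorsal], [high], [back]; every other specified feature is identical.
The smallest constituent containing every changed terminal is Place — each of its daughters lacks at least one of the affected features.
If Place spreads, every terminal under it takes /k'/'s value, producing [x] as observed.
Since [continuant] is preserved even though /k'/ disagrees there, no node above Place spread.

Place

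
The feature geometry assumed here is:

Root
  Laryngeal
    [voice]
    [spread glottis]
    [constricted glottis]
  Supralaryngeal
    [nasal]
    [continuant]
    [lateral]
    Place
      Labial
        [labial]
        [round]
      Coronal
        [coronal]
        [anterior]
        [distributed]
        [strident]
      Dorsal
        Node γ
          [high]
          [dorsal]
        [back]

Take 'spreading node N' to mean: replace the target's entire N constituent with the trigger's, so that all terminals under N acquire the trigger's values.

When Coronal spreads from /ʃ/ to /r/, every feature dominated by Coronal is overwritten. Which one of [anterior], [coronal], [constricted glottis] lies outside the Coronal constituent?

Coronal dominates exactly [coronal], [anterior], [distributed], [strident].
[coronal], [anterior] all lie under Coronal, so they are overwritten when Coronal spreads.
[constricted glottis] attaches under Laryngeal, not under Coronal, so /r/ retains its own value for [constricted glottis].

[constricted glottis]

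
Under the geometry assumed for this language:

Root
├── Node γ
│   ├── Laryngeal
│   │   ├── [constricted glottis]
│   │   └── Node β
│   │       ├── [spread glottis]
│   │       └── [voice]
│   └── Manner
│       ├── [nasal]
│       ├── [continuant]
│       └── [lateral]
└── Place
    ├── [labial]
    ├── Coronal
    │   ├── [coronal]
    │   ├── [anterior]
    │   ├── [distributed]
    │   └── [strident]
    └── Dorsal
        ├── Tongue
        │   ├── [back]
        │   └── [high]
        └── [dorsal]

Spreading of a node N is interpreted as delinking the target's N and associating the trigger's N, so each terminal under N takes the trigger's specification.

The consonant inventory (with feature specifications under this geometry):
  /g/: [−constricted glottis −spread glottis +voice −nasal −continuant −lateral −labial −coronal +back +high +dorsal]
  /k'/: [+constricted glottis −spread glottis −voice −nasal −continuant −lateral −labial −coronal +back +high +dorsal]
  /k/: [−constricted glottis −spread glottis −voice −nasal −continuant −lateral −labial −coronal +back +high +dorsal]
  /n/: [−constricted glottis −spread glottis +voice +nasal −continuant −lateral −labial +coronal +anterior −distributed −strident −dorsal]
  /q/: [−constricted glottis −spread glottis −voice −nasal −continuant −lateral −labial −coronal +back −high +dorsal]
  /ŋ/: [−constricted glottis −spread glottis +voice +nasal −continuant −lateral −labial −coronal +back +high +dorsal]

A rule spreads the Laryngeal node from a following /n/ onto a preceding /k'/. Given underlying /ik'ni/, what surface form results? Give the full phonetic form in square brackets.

[igni]

Laryngeal immediately or transitively dominates [constricted glottis], [spread glottis], [voice].
After delinking /k'/'s Laryngeal and linking /n/'s, the affected terminals become [−constricted glottis], [−spread glottis], [+voice]; [nasal], [continuant], [lateral], … (outside Laryngeal) are retained from /k'/.
Among the inventory, only /g/ has exactly this specification, giving the surface form [igni].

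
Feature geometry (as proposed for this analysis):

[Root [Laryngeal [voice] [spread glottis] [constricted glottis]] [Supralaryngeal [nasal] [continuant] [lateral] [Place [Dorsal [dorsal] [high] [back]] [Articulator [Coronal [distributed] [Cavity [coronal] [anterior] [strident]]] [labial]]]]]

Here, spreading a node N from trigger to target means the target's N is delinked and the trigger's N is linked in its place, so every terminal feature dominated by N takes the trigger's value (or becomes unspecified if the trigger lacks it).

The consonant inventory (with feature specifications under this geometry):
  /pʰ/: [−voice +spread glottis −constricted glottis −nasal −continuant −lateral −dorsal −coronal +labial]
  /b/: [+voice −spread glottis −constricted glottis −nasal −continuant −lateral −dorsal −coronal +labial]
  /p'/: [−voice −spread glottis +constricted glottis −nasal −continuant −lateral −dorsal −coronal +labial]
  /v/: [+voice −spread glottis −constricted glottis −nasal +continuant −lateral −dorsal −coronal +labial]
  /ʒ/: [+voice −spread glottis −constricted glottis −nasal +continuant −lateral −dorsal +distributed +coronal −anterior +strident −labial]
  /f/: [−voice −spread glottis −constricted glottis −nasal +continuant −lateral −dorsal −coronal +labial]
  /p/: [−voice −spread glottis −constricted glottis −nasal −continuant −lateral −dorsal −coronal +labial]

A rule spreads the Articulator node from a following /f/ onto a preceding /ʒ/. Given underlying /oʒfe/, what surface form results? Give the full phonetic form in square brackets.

Articulator immediately or transitively dominates [distributed], [coronal], [anterior], [strident], [labial].
Spreading Articulator from /f/ onto /ʒ/ replaces those values with /f/'s: [−coronal], [+labial]. Features outside Articulator ([voice], [spread glottis], [constricted glottis], …) stay as in /ʒ/.
This feature bundle is that of [v], so /oʒfe/ surfaces as [ovfe].

[ovfe]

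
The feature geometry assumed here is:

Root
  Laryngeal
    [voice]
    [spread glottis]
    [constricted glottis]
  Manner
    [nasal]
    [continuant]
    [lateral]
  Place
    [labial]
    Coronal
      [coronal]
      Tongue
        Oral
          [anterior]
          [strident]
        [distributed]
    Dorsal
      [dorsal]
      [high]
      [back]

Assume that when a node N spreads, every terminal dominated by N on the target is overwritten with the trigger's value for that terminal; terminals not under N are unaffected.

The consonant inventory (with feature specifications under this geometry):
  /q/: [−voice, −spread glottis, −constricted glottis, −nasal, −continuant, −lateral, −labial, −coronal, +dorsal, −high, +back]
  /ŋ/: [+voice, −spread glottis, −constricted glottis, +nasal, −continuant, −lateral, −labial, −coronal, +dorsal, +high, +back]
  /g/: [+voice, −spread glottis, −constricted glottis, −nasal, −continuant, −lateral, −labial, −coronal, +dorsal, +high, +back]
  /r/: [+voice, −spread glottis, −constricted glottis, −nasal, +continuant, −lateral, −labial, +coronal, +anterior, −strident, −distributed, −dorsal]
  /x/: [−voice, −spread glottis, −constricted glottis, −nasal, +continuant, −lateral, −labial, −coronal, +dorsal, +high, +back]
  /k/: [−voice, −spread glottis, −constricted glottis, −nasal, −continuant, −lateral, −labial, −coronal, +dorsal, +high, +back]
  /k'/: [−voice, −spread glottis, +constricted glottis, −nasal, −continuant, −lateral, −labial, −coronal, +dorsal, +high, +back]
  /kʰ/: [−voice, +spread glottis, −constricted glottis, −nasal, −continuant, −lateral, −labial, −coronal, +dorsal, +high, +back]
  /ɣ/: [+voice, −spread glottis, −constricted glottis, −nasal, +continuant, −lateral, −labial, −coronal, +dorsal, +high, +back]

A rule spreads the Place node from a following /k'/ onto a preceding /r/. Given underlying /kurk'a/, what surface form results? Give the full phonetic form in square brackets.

The Place node dominates the terminals [labial], [coronal], [anterior], [strident], [distributed], [dorsal], [high], [back].
The target acquires /k'/'s values for everything under Place — [−labial], [−coronal], [+dorsal], [+high], [+back] — while keeping its own [voice], [spread glottis], [constricted glottis], ….
The resulting bundle matches /ɣ/ in the inventory; substituting it for /r/ gives [kuɣk'a].

[kuɣk'a]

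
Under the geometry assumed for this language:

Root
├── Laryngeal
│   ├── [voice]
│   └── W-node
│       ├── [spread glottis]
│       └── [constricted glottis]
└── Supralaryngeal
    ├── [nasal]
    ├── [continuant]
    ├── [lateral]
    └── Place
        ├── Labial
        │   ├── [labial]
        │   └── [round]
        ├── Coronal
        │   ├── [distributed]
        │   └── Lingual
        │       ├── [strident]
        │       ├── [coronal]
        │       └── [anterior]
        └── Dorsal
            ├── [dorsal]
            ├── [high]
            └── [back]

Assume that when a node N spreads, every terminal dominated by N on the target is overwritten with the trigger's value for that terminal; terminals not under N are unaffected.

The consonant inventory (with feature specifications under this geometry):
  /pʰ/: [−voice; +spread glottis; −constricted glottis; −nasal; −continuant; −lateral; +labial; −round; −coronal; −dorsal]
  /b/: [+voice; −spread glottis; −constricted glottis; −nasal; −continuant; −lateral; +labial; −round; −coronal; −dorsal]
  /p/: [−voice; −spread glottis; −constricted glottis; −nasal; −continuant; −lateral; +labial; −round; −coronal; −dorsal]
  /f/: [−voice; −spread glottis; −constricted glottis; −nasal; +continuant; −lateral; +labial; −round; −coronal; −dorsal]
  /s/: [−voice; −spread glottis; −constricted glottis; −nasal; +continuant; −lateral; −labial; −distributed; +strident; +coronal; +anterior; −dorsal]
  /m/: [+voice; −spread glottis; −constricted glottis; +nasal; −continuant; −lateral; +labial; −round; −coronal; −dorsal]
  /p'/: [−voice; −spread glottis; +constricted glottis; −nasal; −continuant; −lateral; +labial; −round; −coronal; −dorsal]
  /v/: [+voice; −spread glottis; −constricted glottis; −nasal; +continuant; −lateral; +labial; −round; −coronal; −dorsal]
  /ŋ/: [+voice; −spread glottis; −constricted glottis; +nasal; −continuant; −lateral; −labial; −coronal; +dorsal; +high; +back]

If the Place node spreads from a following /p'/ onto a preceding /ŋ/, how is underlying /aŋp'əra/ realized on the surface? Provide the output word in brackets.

Place immediately or transitively dominates [labial], [round], [distributed], [strident], [coronal], [anterior], [dorsal], [high], [back].
The target acquires /p'/'s values for everything under Place — [+labial], [−round], [−coronal], [−dorsal] — while keeping its own [voice], [spread glottis], [constricted glottis], ….
This feature bundle is that of [m], so /aŋp'əra/ surfaces as [amp'əra].

[amp'əra]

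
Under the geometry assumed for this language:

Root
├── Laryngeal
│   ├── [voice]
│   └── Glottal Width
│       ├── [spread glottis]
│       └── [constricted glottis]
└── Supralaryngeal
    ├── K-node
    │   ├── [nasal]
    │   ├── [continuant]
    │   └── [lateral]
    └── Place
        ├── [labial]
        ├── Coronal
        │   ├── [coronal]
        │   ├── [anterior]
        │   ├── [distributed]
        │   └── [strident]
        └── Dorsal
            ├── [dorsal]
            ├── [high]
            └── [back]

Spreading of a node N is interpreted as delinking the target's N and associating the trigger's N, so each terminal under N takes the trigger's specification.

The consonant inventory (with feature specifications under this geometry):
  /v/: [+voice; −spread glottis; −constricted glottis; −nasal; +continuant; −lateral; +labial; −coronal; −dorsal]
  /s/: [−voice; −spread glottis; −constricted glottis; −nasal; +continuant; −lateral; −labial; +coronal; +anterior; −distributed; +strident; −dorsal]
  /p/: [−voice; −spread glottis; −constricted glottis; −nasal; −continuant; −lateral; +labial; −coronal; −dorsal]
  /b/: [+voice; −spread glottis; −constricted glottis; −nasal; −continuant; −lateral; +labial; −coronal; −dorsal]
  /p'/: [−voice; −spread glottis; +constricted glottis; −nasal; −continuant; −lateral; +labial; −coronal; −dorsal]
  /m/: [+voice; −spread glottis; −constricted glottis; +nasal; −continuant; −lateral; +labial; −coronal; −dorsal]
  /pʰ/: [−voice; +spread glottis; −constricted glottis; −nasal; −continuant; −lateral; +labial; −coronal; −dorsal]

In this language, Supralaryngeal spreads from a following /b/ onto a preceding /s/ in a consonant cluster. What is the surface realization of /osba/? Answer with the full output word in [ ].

[opba]

Terminals under Supralaryngeal in this geometry: [nasal], [continuant], [lateral], [labial], [coronal], [anterior], [distributed], [strident], [dorsal], [high], [back].
After delinking /s/'s Supralaryngeal and linking /b/'s, the affected terminals become [−nasal], [−continuant], [−lateral], [+labial], [−coronal], [−dorsal]; [voice], [spread glottis], [constricted glottis] (outside Supralaryngeal) are retained from /s/.
This feature bundle is that of [p], so /osba/ surfaces as [opba].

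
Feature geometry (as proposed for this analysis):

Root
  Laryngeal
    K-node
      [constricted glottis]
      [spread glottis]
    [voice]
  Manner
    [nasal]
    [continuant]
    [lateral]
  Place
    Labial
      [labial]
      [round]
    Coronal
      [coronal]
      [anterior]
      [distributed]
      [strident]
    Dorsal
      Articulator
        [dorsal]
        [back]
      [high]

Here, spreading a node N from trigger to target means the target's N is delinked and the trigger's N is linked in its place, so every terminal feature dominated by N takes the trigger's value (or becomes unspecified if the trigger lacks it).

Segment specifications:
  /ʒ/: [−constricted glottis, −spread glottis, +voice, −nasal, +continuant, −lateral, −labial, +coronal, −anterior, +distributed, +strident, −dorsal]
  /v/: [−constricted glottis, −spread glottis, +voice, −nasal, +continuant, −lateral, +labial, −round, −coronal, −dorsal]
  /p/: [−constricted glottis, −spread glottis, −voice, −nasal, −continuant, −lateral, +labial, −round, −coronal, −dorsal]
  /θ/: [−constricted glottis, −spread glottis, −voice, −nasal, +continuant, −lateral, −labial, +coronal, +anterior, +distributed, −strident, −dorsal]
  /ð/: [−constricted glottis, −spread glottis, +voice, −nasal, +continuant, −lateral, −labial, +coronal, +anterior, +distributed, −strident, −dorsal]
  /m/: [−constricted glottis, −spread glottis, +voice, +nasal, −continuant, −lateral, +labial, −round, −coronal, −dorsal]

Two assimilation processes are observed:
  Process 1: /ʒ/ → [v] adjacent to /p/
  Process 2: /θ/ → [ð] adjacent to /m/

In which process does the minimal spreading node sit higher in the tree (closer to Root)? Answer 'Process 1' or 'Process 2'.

Process 1: the features that change are [labial], [round], [coronal], [anterior], [distributed], [strident]; the minimal node is Place (depth 1).
In Process 2, [voice] changes, so the minimal spreading node is [voice] at depth 2.
Place is closer to Root than [voice], so Process 1 spreads the higher node.

Process 1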